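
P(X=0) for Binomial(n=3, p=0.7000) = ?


C(3,0) = 1
p^0 = 1.000000
(1-p)^3 = 0.027000
P = 1 * 1.000000 * 0.027000 = 0.0270

P(X=0) = 0.0270


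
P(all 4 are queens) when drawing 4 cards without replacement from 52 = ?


P(all queens) = (4/52) × (3/51) × (2/50) × (1/49)
= 3.6938e-06

P = 3.6938e-06


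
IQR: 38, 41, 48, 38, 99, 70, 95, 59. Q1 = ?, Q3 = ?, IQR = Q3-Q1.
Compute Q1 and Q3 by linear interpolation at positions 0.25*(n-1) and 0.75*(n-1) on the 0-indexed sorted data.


Sorted: 38, 38, 41, 48, 59, 70, 95, 99
Q1 (25th %ile) = 40.2500
Q3 (75th %ile) = 76.2500
IQR = 76.2500 - 40.2500 = 36.0000

IQR = 36.0000


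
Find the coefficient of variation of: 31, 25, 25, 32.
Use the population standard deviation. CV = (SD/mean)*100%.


Mean = 28.2500
SD = 3.2692
CV = (3.2692/28.2500)*100 = 11.5723%

CV = 11.5723%


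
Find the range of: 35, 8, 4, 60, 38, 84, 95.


Max = 95, Min = 4
Range = 95 - 4 = 91

Range = 91


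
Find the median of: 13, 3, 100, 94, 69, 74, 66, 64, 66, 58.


Sorted: 3, 13, 58, 64, 66, 66, 69, 74, 94, 100
n = 10 (even)
Middle values: 66 and 66
Median = (66+66)/2 = 66.0000

Median = 66.0000


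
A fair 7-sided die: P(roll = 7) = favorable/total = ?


Favorable outcomes (roll = 7): 1
Total outcomes = 7
P = 1/7 = 0.1429

P = 0.1429


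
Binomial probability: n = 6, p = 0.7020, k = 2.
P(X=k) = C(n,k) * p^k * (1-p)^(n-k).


C(6,2) = 15
p^2 = 0.492804
(1-p)^4 = 0.007886
P = 15 * 0.492804 * 0.007886 = 0.0583

P(X=2) = 0.0583


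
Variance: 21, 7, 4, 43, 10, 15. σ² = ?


Mean = 16.6667
Squared deviations: 18.7778, 93.4444, 160.4444, 693.4444, 44.4444, 2.7778
Sum = 1013.3333
Variance = 1013.3333/6 = 168.8889

Variance = 168.8889


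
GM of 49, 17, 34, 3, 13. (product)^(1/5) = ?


Product = 49 × 17 × 34 × 3 × 13 = 1104558
GM = 1104558^(1/5) = 16.1673

GM = 16.1673


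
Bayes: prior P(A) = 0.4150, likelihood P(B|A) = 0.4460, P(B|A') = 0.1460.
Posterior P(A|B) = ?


P(B) = P(B|A)*P(A) + P(B|A')*P(A')
= 0.4460*0.4150 + 0.1460*0.5850
= 0.185090 + 0.085410 = 0.270500
P(A|B) = 0.185090/0.270500 = 0.6843

P(A|B) = 0.6843


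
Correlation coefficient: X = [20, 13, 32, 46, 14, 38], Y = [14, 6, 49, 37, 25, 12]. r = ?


Mean X = 27.1667, Mean Y = 23.8333
SD X = 12.388391, SD Y = 15.071128
Cov = 91.527778
r = 91.527778/(12.388391*15.071128) = 0.4902

r = 0.4902


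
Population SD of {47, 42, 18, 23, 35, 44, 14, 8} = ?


Mean = 28.8750
Variance = 197.1094
SD = sqrt(197.1094) = 14.0396

SD = 14.0396


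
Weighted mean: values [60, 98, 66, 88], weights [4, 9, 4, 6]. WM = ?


Numerator = 60*4 + 98*9 + 66*4 + 88*6 = 1914
Denominator = 4 + 9 + 4 + 6 = 23
WM = 1914/23 = 83.2174

WM = 83.2174


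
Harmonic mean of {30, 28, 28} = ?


Sum of reciprocals = 1/30 + 1/28 + 1/28 = 0.104762
HM = 3/0.104762 = 28.6364

HM = 28.6364


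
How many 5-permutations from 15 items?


P(15,5) = 15!/10!
= 1307674368000/3628800
= 360360

P(15,5) = 360360


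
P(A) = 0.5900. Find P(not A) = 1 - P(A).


P(not A) = 1 - 0.5900 = 0.4100

P(not A) = 0.4100


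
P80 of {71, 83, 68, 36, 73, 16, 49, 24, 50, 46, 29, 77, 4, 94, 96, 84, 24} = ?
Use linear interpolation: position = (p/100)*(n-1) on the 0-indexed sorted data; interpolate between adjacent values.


Sorted: 4, 16, 24, 24, 29, 36, 46, 49, 50, 68, 71, 73, 77, 83, 84, 94, 96
n = 17
Index = 80/100 * 16 = 12.8000
Lower = data[12] = 77, Upper = data[13] = 83
P80 = 77 + 0.8000*(6) = 81.8000

P80 = 81.8000


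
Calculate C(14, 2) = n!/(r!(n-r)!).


C(14,2) = 14!/(2! × 12!)
= 87178291200/(2 × 479001600)
= 91

C(14,2) = 91


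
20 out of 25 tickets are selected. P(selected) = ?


P = 20/25 = 0.8000

P = 0.8000


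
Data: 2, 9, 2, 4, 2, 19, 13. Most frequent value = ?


Frequencies: 2:3, 4:1, 9:1, 13:1, 19:1
Max frequency = 3
Mode = 2

Mode = 2


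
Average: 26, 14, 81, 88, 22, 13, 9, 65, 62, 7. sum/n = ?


Sum = 26 + 14 + 81 + 88 + 22 + 13 + 9 + 65 + 62 + 7 = 387
n = 10
Mean = 387/10 = 38.7000

Mean = 38.7000


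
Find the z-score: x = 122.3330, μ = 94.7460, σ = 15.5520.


z = (122.3330 - 94.7460)/15.5520
= 27.5870/15.5520
= 1.7739

z = 1.7739


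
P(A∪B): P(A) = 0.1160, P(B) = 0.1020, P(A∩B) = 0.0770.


P(A∪B) = 0.1160 + 0.1020 - 0.0770
= 0.2180 - 0.0770
= 0.1410

P(A∪B) = 0.1410


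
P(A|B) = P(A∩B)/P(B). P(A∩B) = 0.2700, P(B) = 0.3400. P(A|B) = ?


P(A|B) = 0.2700/0.3400 = 0.7941

P(A|B) = 0.7941


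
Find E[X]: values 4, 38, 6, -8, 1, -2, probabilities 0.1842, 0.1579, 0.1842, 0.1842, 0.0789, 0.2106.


E[X] = 4*0.1842 + 38*0.1579 + 6*0.1842 - 8*0.1842 + 1*0.0789 - 2*0.2106
= 0.7368 + 6.0002 + 1.1052 - 1.4736 + 0.0789 - 0.4212
= 6.0263

E[X] = 6.0263


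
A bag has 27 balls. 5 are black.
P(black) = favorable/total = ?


P = 5/27 = 0.1852

P = 0.1852


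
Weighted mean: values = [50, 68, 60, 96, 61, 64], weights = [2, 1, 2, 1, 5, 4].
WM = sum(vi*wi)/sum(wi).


Numerator = 50*2 + 68*1 + 60*2 + 96*1 + 61*5 + 64*4 = 945
Denominator = 2 + 1 + 2 + 1 + 5 + 4 = 15
WM = 945/15 = 63.0000

WM = 63.0000


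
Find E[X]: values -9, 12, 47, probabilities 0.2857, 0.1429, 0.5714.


E[X] = -9*0.2857 + 12*0.1429 + 47*0.5714
= -2.5713 + 1.7148 + 26.8558
= 25.9993

E[X] = 25.9993


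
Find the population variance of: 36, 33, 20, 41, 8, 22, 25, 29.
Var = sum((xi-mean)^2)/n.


Mean = 26.7500
Squared deviations: 85.5625, 39.0625, 45.5625, 203.0625, 351.5625, 22.5625, 3.0625, 5.0625
Sum = 755.5000
Variance = 755.5000/8 = 94.4375

Variance = 94.4375


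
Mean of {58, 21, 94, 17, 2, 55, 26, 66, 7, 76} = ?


Sum = 58 + 21 + 94 + 17 + 2 + 55 + 26 + 66 + 7 + 76 = 422
n = 10
Mean = 422/10 = 42.2000

Mean = 42.2000


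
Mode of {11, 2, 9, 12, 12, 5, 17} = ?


Frequencies: 2:1, 5:1, 9:1, 11:1, 12:2, 17:1
Max frequency = 2
Mode = 12

Mode = 12


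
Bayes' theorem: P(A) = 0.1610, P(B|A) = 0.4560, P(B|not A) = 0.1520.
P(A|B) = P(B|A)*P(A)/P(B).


P(B) = P(B|A)*P(A) + P(B|A')*P(A')
= 0.4560*0.1610 + 0.1520*0.8390
= 0.073416 + 0.127528 = 0.200944
P(A|B) = 0.073416/0.200944 = 0.3654

P(A|B) = 0.3654


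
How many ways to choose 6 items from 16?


C(16,6) = 16!/(6! × 10!)
= 20922789888000/(720 × 3628800)
= 8008

C(16,6) = 8008


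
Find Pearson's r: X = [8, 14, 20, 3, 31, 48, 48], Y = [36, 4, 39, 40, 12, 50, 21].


Mean X = 24.5714, Mean Y = 28.8571
SD X = 16.952515, SD Y = 15.532717
Cov = 8.653061
r = 8.653061/(16.952515*15.532717) = 0.0329

r = 0.0329


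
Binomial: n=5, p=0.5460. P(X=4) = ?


C(5,4) = 5
p^4 = 0.088873
(1-p)^1 = 0.454000
P = 5 * 0.088873 * 0.454000 = 0.2017

P(X=4) = 0.2017


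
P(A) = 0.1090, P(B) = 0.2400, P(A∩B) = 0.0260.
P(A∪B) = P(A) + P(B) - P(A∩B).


P(A∪B) = 0.1090 + 0.2400 - 0.0260
= 0.3490 - 0.0260
= 0.3230

P(A∪B) = 0.3230


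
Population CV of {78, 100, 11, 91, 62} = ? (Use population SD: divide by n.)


Mean = 68.4000
SD = 31.4236
CV = (31.4236/68.4000)*100 = 45.9409%

CV = 45.9409%


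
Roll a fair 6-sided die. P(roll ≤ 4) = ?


Favorable outcomes (roll ≤ 4): 4
Total outcomes = 6
P = 4/6 = 0.6667

P = 0.6667


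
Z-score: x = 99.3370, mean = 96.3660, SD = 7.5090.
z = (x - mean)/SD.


z = (99.3370 - 96.3660)/7.5090
= 2.9710/7.5090
= 0.3957

z = 0.3957


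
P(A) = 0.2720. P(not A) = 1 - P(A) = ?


P(not A) = 1 - 0.2720 = 0.7280

P(not A) = 0.7280


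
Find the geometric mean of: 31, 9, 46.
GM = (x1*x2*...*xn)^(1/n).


Product = 31 × 9 × 46 = 12834
GM = 12834^(1/3) = 23.4128

GM = 23.4128


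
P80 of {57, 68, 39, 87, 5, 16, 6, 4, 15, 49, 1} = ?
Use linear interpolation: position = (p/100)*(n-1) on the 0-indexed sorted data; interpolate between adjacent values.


Sorted: 1, 4, 5, 6, 15, 16, 39, 49, 57, 68, 87
n = 11
Index = 80/100 * 10 = 8.0000
Lower = data[8] = 57, Upper = data[9] = 68
P80 = 57 + 0*(11) = 57.0000

P80 = 57.0000


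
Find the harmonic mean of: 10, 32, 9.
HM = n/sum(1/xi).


Sum of reciprocals = 1/10 + 1/32 + 1/9 = 0.242361
HM = 3/0.242361 = 12.3782

HM = 12.3782


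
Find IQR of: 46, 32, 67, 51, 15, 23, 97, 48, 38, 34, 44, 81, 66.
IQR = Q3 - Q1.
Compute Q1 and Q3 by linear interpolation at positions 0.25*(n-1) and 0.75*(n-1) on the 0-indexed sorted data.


Sorted: 15, 23, 32, 34, 38, 44, 46, 48, 51, 66, 67, 81, 97
Q1 (25th %ile) = 34.0000
Q3 (75th %ile) = 66.0000
IQR = 66.0000 - 34.0000 = 32.0000

IQR = 32.0000


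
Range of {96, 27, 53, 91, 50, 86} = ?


Max = 96, Min = 27
Range = 96 - 27 = 69

Range = 69


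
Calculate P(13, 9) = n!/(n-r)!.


P(13,9) = 13!/4!
= 6227020800/24
= 259459200

P(13,9) = 259459200


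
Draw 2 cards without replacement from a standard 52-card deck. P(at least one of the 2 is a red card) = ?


P(at least one) = 1 - P(none)
P(none) = (26/52) × (25/51) = 0.245098
P(at least one) = 1 - 0.245098 = 0.7549

P = 0.7549


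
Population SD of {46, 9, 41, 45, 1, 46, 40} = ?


Mean = 32.5714
Variance = 313.3878
SD = sqrt(313.3878) = 17.7028

SD = 17.7028


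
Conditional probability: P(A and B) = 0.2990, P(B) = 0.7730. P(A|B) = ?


P(A|B) = 0.2990/0.7730 = 0.3868

P(A|B) = 0.3868


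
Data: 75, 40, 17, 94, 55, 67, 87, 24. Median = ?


Sorted: 17, 24, 40, 55, 67, 75, 87, 94
n = 8 (even)
Middle values: 55 and 67
Median = (55+67)/2 = 61.0000

Median = 61.0000


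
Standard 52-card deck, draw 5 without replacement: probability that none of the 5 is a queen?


P(no queens) = (48/52) × (47/51) × (46/50) × (45/49) × (44/48)
= 0.6588

P = 0.6588


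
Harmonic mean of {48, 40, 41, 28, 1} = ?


Sum of reciprocals = 1/48 + 1/40 + 1/41 + 1/28 + 1/1 = 1.105938
HM = 5/1.105938 = 4.5210

HM = 4.5210


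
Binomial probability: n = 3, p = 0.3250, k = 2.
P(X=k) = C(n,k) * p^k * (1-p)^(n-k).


C(3,2) = 3
p^2 = 0.105625
(1-p)^1 = 0.675000
P = 3 * 0.105625 * 0.675000 = 0.2139

P(X=2) = 0.2139


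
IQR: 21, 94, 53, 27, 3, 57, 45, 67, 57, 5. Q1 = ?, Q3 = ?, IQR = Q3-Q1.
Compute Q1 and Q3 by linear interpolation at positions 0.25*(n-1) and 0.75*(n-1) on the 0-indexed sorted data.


Sorted: 3, 5, 21, 27, 45, 53, 57, 57, 67, 94
Q1 (25th %ile) = 22.5000
Q3 (75th %ile) = 57.0000
IQR = 57.0000 - 22.5000 = 34.5000

IQR = 34.5000


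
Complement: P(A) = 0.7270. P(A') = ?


P(not A) = 1 - 0.7270 = 0.2730

P(not A) = 0.2730


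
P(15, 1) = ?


P(15,1) = 15!/14!
= 1307674368000/87178291200
= 15

P(15,1) = 15


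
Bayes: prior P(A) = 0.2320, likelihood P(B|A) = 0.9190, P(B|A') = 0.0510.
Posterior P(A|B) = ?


P(B) = P(B|A)*P(A) + P(B|A')*P(A')
= 0.9190*0.2320 + 0.0510*0.7680
= 0.213208 + 0.039168 = 0.252376
P(A|B) = 0.213208/0.252376 = 0.8448

P(A|B) = 0.8448


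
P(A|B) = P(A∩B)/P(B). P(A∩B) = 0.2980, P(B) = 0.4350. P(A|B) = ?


P(A|B) = 0.2980/0.4350 = 0.6851

P(A|B) = 0.6851


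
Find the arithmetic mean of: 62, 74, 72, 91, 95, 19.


Sum = 62 + 74 + 72 + 91 + 95 + 19 = 413
n = 6
Mean = 413/6 = 68.8333

Mean = 68.8333


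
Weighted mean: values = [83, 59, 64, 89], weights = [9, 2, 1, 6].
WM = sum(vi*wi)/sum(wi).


Numerator = 83*9 + 59*2 + 64*1 + 89*6 = 1463
Denominator = 9 + 2 + 1 + 6 = 18
WM = 1463/18 = 81.2778

WM = 81.2778


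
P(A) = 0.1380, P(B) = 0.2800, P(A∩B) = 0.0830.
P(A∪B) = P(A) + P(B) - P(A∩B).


P(A∪B) = 0.1380 + 0.2800 - 0.0830
= 0.4180 - 0.0830
= 0.3350

P(A∪B) = 0.3350


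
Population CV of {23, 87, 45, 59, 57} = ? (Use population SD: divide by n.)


Mean = 54.2000
SD = 20.8077
CV = (20.8077/54.2000)*100 = 38.3906%

CV = 38.3906%


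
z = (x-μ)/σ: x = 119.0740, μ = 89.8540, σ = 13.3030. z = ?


z = (119.0740 - 89.8540)/13.3030
= 29.2200/13.3030
= 2.1965

z = 2.1965


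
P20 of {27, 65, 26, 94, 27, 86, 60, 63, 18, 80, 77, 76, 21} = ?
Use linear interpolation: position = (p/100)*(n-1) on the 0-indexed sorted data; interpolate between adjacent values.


Sorted: 18, 21, 26, 27, 27, 60, 63, 65, 76, 77, 80, 86, 94
n = 13
Index = 20/100 * 12 = 2.4000
Lower = data[2] = 26, Upper = data[3] = 27
P20 = 26 + 0.4000*(1) = 26.4000

P20 = 26.4000


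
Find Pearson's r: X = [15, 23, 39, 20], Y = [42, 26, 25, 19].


Mean X = 24.2500, Mean Y = 28.0000
SD X = 8.982622, SD Y = 8.514693
Cov = -33.250000
r = -33.250000/(8.982622*8.514693) = -0.4347

r = -0.4347


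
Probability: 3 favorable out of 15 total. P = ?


P = 3/15 = 0.2000

P = 0.2000


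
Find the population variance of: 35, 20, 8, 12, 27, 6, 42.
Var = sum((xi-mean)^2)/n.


Mean = 21.4286
Squared deviations: 184.1837, 2.0408, 180.3265, 88.8980, 31.0408, 238.0408, 423.1837
Sum = 1147.7143
Variance = 1147.7143/7 = 163.9592

Variance = 163.9592


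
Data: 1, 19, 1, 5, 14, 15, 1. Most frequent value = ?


Frequencies: 1:3, 5:1, 14:1, 15:1, 19:1
Max frequency = 3
Mode = 1

Mode = 1


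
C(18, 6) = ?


C(18,6) = 18!/(6! × 12!)
= 6402373705728000/(720 × 479001600)
= 18564

C(18,6) = 18564


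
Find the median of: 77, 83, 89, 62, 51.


Sorted: 51, 62, 77, 83, 89
n = 5 (odd)
Middle value = 77

Median = 77


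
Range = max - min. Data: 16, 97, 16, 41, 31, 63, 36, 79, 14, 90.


Max = 97, Min = 14
Range = 97 - 14 = 83

Range = 83


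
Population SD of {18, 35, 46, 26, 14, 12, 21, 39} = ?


Mean = 26.3750
Variance = 134.7344
SD = sqrt(134.7344) = 11.6075

SD = 11.6075


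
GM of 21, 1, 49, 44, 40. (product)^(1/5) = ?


Product = 21 × 1 × 49 × 44 × 40 = 1811040
GM = 1811040^(1/5) = 17.8478

GM = 17.8478


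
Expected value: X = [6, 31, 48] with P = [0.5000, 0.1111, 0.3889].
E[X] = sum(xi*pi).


E[X] = 6*0.5000 + 31*0.1111 + 48*0.3889
= 3.0000 + 3.4441 + 18.6672
= 25.1113

E[X] = 25.1113


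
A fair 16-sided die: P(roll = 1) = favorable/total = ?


Favorable outcomes (roll = 1): 1
Total outcomes = 16
P = 1/16 = 0.0625

P = 0.0625


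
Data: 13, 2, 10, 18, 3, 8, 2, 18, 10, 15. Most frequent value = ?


Frequencies: 2:2, 3:1, 8:1, 10:2, 13:1, 15:1, 18:2
Max frequency = 2
Mode = 2, 10, 18

Mode = 2, 10, 18


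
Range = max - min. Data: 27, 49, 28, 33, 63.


Max = 63, Min = 27
Range = 63 - 27 = 36

Range = 36


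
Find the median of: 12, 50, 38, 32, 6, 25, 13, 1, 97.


Sorted: 1, 6, 12, 13, 25, 32, 38, 50, 97
n = 9 (odd)
Middle value = 25

Median = 25


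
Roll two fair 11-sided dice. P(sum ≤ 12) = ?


Total outcomes = 11×11 = 121
Favorable (sum ≤ 12): 66
P = 66/121 = 0.5455

P = 0.5455


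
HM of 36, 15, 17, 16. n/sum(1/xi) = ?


Sum of reciprocals = 1/36 + 1/15 + 1/17 + 1/16 = 0.215768
HM = 4/0.215768 = 18.5384

HM = 18.5384


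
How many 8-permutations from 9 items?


P(9,8) = 9!/1!
= 362880/1
= 362880

P(9,8) = 362880


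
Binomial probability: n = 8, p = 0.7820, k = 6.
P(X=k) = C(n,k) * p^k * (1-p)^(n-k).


C(8,6) = 28
p^6 = 0.228686
(1-p)^2 = 0.047524
P = 28 * 0.228686 * 0.047524 = 0.3043

P(X=6) = 0.3043


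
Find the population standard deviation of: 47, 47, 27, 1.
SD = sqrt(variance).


Mean = 30.5000
Variance = 356.7500
SD = sqrt(356.7500) = 18.8878

SD = 18.8878


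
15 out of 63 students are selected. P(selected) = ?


P = 15/63 = 0.2381

P = 0.2381


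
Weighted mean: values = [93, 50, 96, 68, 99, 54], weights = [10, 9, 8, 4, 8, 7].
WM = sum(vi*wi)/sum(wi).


Numerator = 93*10 + 50*9 + 96*8 + 68*4 + 99*8 + 54*7 = 3590
Denominator = 10 + 9 + 8 + 4 + 8 + 7 = 46
WM = 3590/46 = 78.0435

WM = 78.0435


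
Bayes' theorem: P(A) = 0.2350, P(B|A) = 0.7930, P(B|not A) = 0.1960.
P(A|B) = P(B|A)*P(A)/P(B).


P(B) = P(B|A)*P(A) + P(B|A')*P(A')
= 0.7930*0.2350 + 0.1960*0.7650
= 0.186355 + 0.149940 = 0.336295
P(A|B) = 0.186355/0.336295 = 0.5541

P(A|B) = 0.5541


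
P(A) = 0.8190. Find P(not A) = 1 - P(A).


P(not A) = 1 - 0.8190 = 0.1810

P(not A) = 0.1810


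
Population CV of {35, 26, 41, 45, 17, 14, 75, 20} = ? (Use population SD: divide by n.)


Mean = 34.1250
SD = 18.7112
CV = (18.7112/34.1250)*100 = 54.8314%

CV = 54.8314%


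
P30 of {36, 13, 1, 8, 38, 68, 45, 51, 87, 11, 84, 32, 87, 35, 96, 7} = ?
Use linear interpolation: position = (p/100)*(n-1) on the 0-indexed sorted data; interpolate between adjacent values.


Sorted: 1, 7, 8, 11, 13, 32, 35, 36, 38, 45, 51, 68, 84, 87, 87, 96
n = 16
Index = 30/100 * 15 = 4.5000
Lower = data[4] = 13, Upper = data[5] = 32
P30 = 13 + 0.5000*(19) = 22.5000

P30 = 22.5000


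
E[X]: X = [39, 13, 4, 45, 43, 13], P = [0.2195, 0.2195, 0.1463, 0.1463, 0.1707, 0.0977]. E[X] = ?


E[X] = 39*0.2195 + 13*0.2195 + 4*0.1463 + 45*0.1463 + 43*0.1707 + 13*0.0977
= 8.5605 + 2.8535 + 0.5852 + 6.5835 + 7.3401 + 1.2701
= 27.1929

E[X] = 27.1929


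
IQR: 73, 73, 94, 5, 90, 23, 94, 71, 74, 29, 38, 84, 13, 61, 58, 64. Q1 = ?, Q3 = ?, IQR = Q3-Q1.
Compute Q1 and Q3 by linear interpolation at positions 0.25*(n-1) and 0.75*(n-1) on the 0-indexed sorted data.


Sorted: 5, 13, 23, 29, 38, 58, 61, 64, 71, 73, 73, 74, 84, 90, 94, 94
Q1 (25th %ile) = 35.7500
Q3 (75th %ile) = 76.5000
IQR = 76.5000 - 35.7500 = 40.7500

IQR = 40.7500


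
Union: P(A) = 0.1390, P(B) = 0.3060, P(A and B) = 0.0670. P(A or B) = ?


P(A∪B) = 0.1390 + 0.3060 - 0.0670
= 0.4450 - 0.0670
= 0.3780

P(A∪B) = 0.3780


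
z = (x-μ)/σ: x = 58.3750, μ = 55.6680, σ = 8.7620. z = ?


z = (58.3750 - 55.6680)/8.7620
= 2.7070/8.7620
= 0.3089

z = 0.3089


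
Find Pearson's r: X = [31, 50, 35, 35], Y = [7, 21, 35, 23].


Mean X = 37.7500, Mean Y = 21.5000
SD X = 7.258616, SD Y = 9.937303
Cov = 12.625000
r = 12.625000/(7.258616*9.937303) = 0.1750

r = 0.1750


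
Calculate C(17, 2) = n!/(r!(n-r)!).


C(17,2) = 17!/(2! × 15!)
= 355687428096000/(2 × 1307674368000)
= 136

C(17,2) = 136


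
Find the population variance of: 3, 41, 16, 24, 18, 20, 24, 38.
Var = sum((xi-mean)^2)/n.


Mean = 23.0000
Squared deviations: 400.0000, 324.0000, 49.0000, 1.0000, 25.0000, 9.0000, 1.0000, 225.0000
Sum = 1034.0000
Variance = 1034.0000/8 = 129.2500

Variance = 129.2500


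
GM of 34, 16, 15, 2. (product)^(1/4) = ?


Product = 34 × 16 × 15 × 2 = 16320
GM = 16320^(1/4) = 11.3026

GM = 11.3026


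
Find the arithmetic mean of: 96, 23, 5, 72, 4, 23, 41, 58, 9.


Sum = 96 + 23 + 5 + 72 + 4 + 23 + 41 + 58 + 9 = 331
n = 9
Mean = 331/9 = 36.7778

Mean = 36.7778


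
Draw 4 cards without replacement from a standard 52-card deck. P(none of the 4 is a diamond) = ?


P(no diamonds) = (39/52) × (38/51) × (37/50) × (36/49)
= 0.3038

P = 0.3038


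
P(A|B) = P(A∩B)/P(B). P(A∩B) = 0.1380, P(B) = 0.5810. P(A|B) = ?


P(A|B) = 0.1380/0.5810 = 0.2375

P(A|B) = 0.2375


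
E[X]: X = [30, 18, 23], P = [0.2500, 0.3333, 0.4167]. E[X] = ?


E[X] = 30*0.2500 + 18*0.3333 + 23*0.4167
= 7.5000 + 5.9994 + 9.5841
= 23.0835

E[X] = 23.0835


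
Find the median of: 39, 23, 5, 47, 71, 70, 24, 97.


Sorted: 5, 23, 24, 39, 47, 70, 71, 97
n = 8 (even)
Middle values: 39 and 47
Median = (39+47)/2 = 43.0000

Median = 43.0000


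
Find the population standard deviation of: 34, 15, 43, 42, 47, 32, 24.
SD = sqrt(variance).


Mean = 33.8571
Variance = 111.2653
SD = sqrt(111.2653) = 10.5482

SD = 10.5482


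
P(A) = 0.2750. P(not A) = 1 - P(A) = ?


P(not A) = 1 - 0.2750 = 0.7250

P(not A) = 0.7250


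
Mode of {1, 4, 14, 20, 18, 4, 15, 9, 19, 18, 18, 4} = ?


Frequencies: 1:1, 4:3, 9:1, 14:1, 15:1, 18:3, 19:1, 20:1
Max frequency = 3
Mode = 4, 18

Mode = 4, 18


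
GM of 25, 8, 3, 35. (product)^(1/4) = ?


Product = 25 × 8 × 3 × 35 = 21000
GM = 21000^(1/4) = 12.0380

GM = 12.0380


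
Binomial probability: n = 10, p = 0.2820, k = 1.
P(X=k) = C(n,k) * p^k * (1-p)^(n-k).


C(10,1) = 10
p^1 = 0.282000
(1-p)^9 = 0.050713
P = 10 * 0.282000 * 0.050713 = 0.1430

P(X=1) = 0.1430


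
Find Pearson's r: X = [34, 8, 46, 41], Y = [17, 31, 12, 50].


Mean X = 32.2500, Mean Y = 27.5000
SD X = 14.635146, SD Y = 14.739403
Cov = -29.875000
r = -29.875000/(14.635146*14.739403) = -0.1385

r = -0.1385


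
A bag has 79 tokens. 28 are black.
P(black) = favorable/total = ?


P = 28/79 = 0.3544

P = 0.3544


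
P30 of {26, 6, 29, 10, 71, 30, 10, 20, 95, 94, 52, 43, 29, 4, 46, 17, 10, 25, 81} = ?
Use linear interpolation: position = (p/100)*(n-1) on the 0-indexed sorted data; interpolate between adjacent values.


Sorted: 4, 6, 10, 10, 10, 17, 20, 25, 26, 29, 29, 30, 43, 46, 52, 71, 81, 94, 95
n = 19
Index = 30/100 * 18 = 5.4000
Lower = data[5] = 17, Upper = data[6] = 20
P30 = 17 + 0.4000*(3) = 18.2000

P30 = 18.2000


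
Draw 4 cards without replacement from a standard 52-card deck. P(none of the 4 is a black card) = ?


P(no black cards) = (26/52) × (25/51) × (24/50) × (23/49)
= 0.0552

P = 0.0552


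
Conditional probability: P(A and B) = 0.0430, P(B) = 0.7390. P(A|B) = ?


P(A|B) = 0.0430/0.7390 = 0.0582

P(A|B) = 0.0582


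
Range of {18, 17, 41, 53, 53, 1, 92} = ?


Max = 92, Min = 1
Range = 92 - 1 = 91

Range = 91


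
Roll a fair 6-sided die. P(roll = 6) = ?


Favorable outcomes (roll = 6): 1
Total outcomes = 6
P = 1/6 = 0.1667

P = 0.1667


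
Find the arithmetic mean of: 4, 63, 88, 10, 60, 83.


Sum = 4 + 63 + 88 + 10 + 60 + 83 = 308
n = 6
Mean = 308/6 = 51.3333

Mean = 51.3333


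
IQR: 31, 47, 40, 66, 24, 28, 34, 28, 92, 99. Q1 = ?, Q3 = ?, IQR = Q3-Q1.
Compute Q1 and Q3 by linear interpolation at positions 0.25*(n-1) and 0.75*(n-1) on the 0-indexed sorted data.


Sorted: 24, 28, 28, 31, 34, 40, 47, 66, 92, 99
Q1 (25th %ile) = 28.7500
Q3 (75th %ile) = 61.2500
IQR = 61.2500 - 28.7500 = 32.5000

IQR = 32.5000


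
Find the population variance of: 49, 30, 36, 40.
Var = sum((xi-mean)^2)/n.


Mean = 38.7500
Squared deviations: 105.0625, 76.5625, 7.5625, 1.5625
Sum = 190.7500
Variance = 190.7500/4 = 47.6875

Variance = 47.6875


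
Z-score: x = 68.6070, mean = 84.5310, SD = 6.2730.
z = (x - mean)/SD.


z = (68.6070 - 84.5310)/6.2730
= -15.9240/6.2730
= -2.5385

z = -2.5385


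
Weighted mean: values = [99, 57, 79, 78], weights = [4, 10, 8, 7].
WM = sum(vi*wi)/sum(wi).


Numerator = 99*4 + 57*10 + 79*8 + 78*7 = 2144
Denominator = 4 + 10 + 8 + 7 = 29
WM = 2144/29 = 73.9310

WM = 73.9310


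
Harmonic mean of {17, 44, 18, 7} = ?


Sum of reciprocals = 1/17 + 1/44 + 1/18 + 1/7 = 0.279964
HM = 4/0.279964 = 14.2876

HM = 14.2876


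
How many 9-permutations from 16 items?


P(16,9) = 16!/7!
= 20922789888000/5040
= 4151347200

P(16,9) = 4151347200


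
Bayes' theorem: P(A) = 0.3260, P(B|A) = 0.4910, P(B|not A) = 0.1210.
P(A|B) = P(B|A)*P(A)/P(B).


P(B) = P(B|A)*P(A) + P(B|A')*P(A')
= 0.4910*0.3260 + 0.1210*0.6740
= 0.160066 + 0.081554 = 0.241620
P(A|B) = 0.160066/0.241620 = 0.6625

P(A|B) = 0.6625


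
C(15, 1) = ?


C(15,1) = 15!/(1! × 14!)
= 1307674368000/(1 × 87178291200)
= 15

C(15,1) = 15


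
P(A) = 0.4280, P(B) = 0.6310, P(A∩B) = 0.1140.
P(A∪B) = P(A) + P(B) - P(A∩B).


P(A∪B) = 0.4280 + 0.6310 - 0.1140
= 1.0590 - 0.1140
= 0.9450

P(A∪B) = 0.9450


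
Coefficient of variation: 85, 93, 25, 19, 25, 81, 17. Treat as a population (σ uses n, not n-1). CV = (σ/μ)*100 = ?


Mean = 49.2857
SD = 32.3627
CV = (32.3627/49.2857)*100 = 65.6635%

CV = 65.6635%


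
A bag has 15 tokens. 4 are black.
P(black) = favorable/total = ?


P = 4/15 = 0.2667

P = 0.2667


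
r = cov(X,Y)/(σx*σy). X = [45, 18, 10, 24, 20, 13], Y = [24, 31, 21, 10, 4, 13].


Mean X = 21.6667, Mean Y = 17.1667
SD X = 11.382247, SD Y = 9.081422
Cov = 17.555556
r = 17.555556/(11.382247*9.081422) = 0.1698

r = 0.1698


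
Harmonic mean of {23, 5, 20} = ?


Sum of reciprocals = 1/23 + 1/5 + 1/20 = 0.293478
HM = 3/0.293478 = 10.2222

HM = 10.2222


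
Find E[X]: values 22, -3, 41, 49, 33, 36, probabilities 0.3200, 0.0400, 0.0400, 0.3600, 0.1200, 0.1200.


E[X] = 22*0.3200 - 3*0.0400 + 41*0.0400 + 49*0.3600 + 33*0.1200 + 36*0.1200
= 7.0400 - 0.1200 + 1.6400 + 17.6400 + 3.9600 + 4.3200
= 34.4800

E[X] = 34.4800


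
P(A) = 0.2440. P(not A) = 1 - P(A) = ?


P(not A) = 1 - 0.2440 = 0.7560

P(not A) = 0.7560


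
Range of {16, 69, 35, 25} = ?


Max = 69, Min = 16
Range = 69 - 16 = 53

Range = 53


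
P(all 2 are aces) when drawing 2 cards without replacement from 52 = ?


P(all aces) = (4/52) × (3/51)
= 0.0045

P = 0.0045


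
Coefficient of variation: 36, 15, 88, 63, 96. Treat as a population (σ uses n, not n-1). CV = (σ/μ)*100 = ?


Mean = 59.6000
SD = 30.6242
CV = (30.6242/59.6000)*100 = 51.3828%

CV = 51.3828%


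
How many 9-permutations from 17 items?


P(17,9) = 17!/8!
= 355687428096000/40320
= 8821612800

P(17,9) = 8821612800


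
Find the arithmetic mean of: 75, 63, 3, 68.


Sum = 75 + 63 + 3 + 68 = 209
n = 4
Mean = 209/4 = 52.2500

Mean = 52.2500


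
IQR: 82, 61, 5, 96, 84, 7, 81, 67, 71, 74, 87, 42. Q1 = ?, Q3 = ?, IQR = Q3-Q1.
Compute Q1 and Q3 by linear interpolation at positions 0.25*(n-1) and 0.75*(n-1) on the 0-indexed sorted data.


Sorted: 5, 7, 42, 61, 67, 71, 74, 81, 82, 84, 87, 96
Q1 (25th %ile) = 56.2500
Q3 (75th %ile) = 82.5000
IQR = 82.5000 - 56.2500 = 26.2500

IQR = 26.2500


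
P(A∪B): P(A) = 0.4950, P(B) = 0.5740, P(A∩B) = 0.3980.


P(A∪B) = 0.4950 + 0.5740 - 0.3980
= 1.0690 - 0.3980
= 0.6710

P(A∪B) = 0.6710


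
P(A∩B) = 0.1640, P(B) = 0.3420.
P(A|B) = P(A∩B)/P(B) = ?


P(A|B) = 0.1640/0.3420 = 0.4795

P(A|B) = 0.4795


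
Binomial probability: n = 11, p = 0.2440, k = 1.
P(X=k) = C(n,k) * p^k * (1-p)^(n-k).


C(11,1) = 11
p^1 = 0.244000
(1-p)^10 = 0.060984
P = 11 * 0.244000 * 0.060984 = 0.1637

P(X=1) = 0.1637


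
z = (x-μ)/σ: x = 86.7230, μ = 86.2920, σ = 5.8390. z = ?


z = (86.7230 - 86.2920)/5.8390
= 0.4310/5.8390
= 0.0738

z = 0.0738


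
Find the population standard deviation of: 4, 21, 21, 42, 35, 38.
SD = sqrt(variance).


Mean = 26.8333
Variance = 168.4722
SD = sqrt(168.4722) = 12.9797

SD = 12.9797


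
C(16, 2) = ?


C(16,2) = 16!/(2! × 14!)
= 20922789888000/(2 × 87178291200)
= 120

C(16,2) = 120


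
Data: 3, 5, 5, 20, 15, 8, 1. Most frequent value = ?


Frequencies: 1:1, 3:1, 5:2, 8:1, 15:1, 20:1
Max frequency = 2
Mode = 5

Mode = 5


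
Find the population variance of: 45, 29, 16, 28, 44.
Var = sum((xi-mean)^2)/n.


Mean = 32.4000
Squared deviations: 158.7600, 11.5600, 268.9600, 19.3600, 134.5600
Sum = 593.2000
Variance = 593.2000/5 = 118.6400

Variance = 118.6400


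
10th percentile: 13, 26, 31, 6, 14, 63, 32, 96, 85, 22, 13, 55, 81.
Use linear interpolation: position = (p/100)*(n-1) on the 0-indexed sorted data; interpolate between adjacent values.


Sorted: 6, 13, 13, 14, 22, 26, 31, 32, 55, 63, 81, 85, 96
n = 13
Index = 10/100 * 12 = 1.2000
Lower = data[1] = 13, Upper = data[2] = 13
P10 = 13 + 0.2000*(0) = 13.0000

P10 = 13.0000


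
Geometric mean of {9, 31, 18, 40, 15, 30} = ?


Product = 9 × 31 × 18 × 40 × 15 × 30 = 90396000
GM = 90396000^(1/6) = 21.1848

GM = 21.1848


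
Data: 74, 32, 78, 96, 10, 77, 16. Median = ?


Sorted: 10, 16, 32, 74, 77, 78, 96
n = 7 (odd)
Middle value = 74

Median = 74


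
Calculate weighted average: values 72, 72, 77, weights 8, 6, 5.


Numerator = 72*8 + 72*6 + 77*5 = 1393
Denominator = 8 + 6 + 5 = 19
WM = 1393/19 = 73.3158

WM = 73.3158


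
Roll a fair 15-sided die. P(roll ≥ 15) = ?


Favorable outcomes (roll ≥ 15): 1
Total outcomes = 15
P = 1/15 = 0.0667

P = 0.0667


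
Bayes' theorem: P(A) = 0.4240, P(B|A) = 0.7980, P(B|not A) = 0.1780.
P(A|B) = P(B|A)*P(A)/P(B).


P(B) = P(B|A)*P(A) + P(B|A')*P(A')
= 0.7980*0.4240 + 0.1780*0.5760
= 0.338352 + 0.102528 = 0.440880
P(A|B) = 0.338352/0.440880 = 0.7674

P(A|B) = 0.7674


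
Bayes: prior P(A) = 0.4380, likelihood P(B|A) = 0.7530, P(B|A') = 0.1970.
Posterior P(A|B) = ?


P(B) = P(B|A)*P(A) + P(B|A')*P(A')
= 0.7530*0.4380 + 0.1970*0.5620
= 0.329814 + 0.110714 = 0.440528
P(A|B) = 0.329814/0.440528 = 0.7487

P(A|B) = 0.7487


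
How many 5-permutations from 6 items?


P(6,5) = 6!/1!
= 720/1
= 720

P(6,5) = 720


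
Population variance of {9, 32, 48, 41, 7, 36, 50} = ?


Mean = 31.8571
Squared deviations: 522.4490, 0.0204, 260.5918, 83.5918, 617.8776, 17.1633, 329.1633
Sum = 1830.8571
Variance = 1830.8571/7 = 261.5510

Variance = 261.5510


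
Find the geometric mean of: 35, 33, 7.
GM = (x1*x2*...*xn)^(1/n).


Product = 35 × 33 × 7 = 8085
GM = 8085^(1/3) = 20.0706

GM = 20.0706


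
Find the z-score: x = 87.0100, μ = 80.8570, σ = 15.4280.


z = (87.0100 - 80.8570)/15.4280
= 6.1530/15.4280
= 0.3988

z = 0.3988


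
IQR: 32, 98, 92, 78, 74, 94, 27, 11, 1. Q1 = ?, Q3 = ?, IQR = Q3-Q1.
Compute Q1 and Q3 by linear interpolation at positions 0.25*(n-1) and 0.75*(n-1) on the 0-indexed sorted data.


Sorted: 1, 11, 27, 32, 74, 78, 92, 94, 98
Q1 (25th %ile) = 27.0000
Q3 (75th %ile) = 92.0000
IQR = 92.0000 - 27.0000 = 65.0000

IQR = 65.0000


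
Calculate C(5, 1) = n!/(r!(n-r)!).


C(5,1) = 5!/(1! × 4!)
= 120/(1 × 24)
= 5

C(5,1) = 5


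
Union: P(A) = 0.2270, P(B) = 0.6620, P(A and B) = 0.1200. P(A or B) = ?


P(A∪B) = 0.2270 + 0.6620 - 0.1200
= 0.8890 - 0.1200
= 0.7690

P(A∪B) = 0.7690


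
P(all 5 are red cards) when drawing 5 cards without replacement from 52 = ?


P(all red cards) = (26/52) × (25/51) × (24/50) × (23/49) × (22/48)
= 0.0253

P = 0.0253


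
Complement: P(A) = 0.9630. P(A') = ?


P(not A) = 1 - 0.9630 = 0.0370

P(not A) = 0.0370


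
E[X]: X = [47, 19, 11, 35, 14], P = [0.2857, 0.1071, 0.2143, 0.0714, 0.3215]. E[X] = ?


E[X] = 47*0.2857 + 19*0.1071 + 11*0.2143 + 35*0.0714 + 14*0.3215
= 13.4279 + 2.0349 + 2.3573 + 2.4990 + 4.5010
= 24.8201

E[X] = 24.8201


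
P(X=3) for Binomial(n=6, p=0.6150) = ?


C(6,3) = 20
p^3 = 0.232608
(1-p)^3 = 0.057067
P = 20 * 0.232608 * 0.057067 = 0.2655

P(X=3) = 0.2655


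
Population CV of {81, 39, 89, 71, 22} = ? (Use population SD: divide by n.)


Mean = 60.4000
SD = 25.6406
CV = (25.6406/60.4000)*100 = 42.4513%

CV = 42.4513%


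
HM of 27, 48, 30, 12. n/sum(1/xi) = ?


Sum of reciprocals = 1/27 + 1/48 + 1/30 + 1/12 = 0.174537
HM = 4/0.174537 = 22.9178

HM = 22.9178


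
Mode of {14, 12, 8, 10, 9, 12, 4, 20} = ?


Frequencies: 4:1, 8:1, 9:1, 10:1, 12:2, 14:1, 20:1
Max frequency = 2
Mode = 12

Mode = 12


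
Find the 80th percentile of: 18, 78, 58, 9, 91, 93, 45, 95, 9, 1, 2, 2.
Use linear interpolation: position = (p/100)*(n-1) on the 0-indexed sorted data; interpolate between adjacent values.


Sorted: 1, 2, 2, 9, 9, 18, 45, 58, 78, 91, 93, 95
n = 12
Index = 80/100 * 11 = 8.8000
Lower = data[8] = 78, Upper = data[9] = 91
P80 = 78 + 0.8000*(13) = 88.4000

P80 = 88.4000


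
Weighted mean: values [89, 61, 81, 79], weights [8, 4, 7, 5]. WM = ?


Numerator = 89*8 + 61*4 + 81*7 + 79*5 = 1918
Denominator = 8 + 4 + 7 + 5 = 24
WM = 1918/24 = 79.9167

WM = 79.9167


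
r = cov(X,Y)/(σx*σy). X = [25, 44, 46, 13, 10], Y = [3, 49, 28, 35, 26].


Mean X = 27.6000, Mean Y = 28.2000
SD X = 15.081114, SD Y = 14.958610
Cov = 68.480000
r = 68.480000/(15.081114*14.958610) = 0.3036

r = 0.3036


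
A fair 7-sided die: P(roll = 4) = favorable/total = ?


Favorable outcomes (roll = 4): 1
Total outcomes = 7
P = 1/7 = 0.1429

P = 0.1429


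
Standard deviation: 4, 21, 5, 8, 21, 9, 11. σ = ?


Mean = 11.2857
Variance = 42.4898
SD = sqrt(42.4898) = 6.5184

SD = 6.5184


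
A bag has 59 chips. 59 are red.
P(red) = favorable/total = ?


P = 59/59 = 1.0000

P = 1.0000


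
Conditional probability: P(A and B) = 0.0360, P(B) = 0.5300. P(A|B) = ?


P(A|B) = 0.0360/0.5300 = 0.0679

P(A|B) = 0.0679


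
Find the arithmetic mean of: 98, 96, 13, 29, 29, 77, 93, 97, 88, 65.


Sum = 98 + 96 + 13 + 29 + 29 + 77 + 93 + 97 + 88 + 65 = 685
n = 10
Mean = 685/10 = 68.5000

Mean = 68.5000


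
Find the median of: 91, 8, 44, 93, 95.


Sorted: 8, 44, 91, 93, 95
n = 5 (odd)
Middle value = 91

Median = 91


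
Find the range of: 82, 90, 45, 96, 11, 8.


Max = 96, Min = 8
Range = 96 - 8 = 88

Range = 88


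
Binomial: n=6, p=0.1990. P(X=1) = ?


C(6,1) = 6
p^1 = 0.199000
(1-p)^5 = 0.329733
P = 6 * 0.199000 * 0.329733 = 0.3937

P(X=1) = 0.3937


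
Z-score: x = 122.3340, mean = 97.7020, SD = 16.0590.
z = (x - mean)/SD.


z = (122.3340 - 97.7020)/16.0590
= 24.6320/16.0590
= 1.5338

z = 1.5338


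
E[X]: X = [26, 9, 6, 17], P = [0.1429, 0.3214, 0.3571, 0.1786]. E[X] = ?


E[X] = 26*0.1429 + 9*0.3214 + 6*0.3571 + 17*0.1786
= 3.7154 + 2.8926 + 2.1426 + 3.0362
= 11.7868

E[X] = 11.7868


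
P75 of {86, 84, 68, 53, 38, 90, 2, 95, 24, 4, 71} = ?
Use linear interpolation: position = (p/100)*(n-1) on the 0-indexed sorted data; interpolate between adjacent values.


Sorted: 2, 4, 24, 38, 53, 68, 71, 84, 86, 90, 95
n = 11
Index = 75/100 * 10 = 7.5000
Lower = data[7] = 84, Upper = data[8] = 86
P75 = 84 + 0.5000*(2) = 85.0000

P75 = 85.0000


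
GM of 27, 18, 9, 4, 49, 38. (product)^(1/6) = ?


Product = 27 × 18 × 9 × 4 × 49 × 38 = 32577552
GM = 32577552^(1/6) = 17.8712

GM = 17.8712


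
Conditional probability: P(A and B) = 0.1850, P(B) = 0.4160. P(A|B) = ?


P(A|B) = 0.1850/0.4160 = 0.4447

P(A|B) = 0.4447


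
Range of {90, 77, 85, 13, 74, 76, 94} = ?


Max = 94, Min = 13
Range = 94 - 13 = 81

Range = 81


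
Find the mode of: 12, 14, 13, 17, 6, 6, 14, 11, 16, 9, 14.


Frequencies: 6:2, 9:1, 11:1, 12:1, 13:1, 14:3, 16:1, 17:1
Max frequency = 3
Mode = 14

Mode = 14


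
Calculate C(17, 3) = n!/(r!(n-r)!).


C(17,3) = 17!/(3! × 14!)
= 355687428096000/(6 × 87178291200)
= 680

C(17,3) = 680


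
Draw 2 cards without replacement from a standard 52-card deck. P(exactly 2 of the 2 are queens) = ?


Hypergeometric: P(X=2) = C(4,2)·C(48,0) / C(52,2)
= 6 × 1 / 1326
= 6/1326 = 0.0045

P = 0.0045


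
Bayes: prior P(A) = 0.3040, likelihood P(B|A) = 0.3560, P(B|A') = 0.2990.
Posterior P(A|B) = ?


P(B) = P(B|A)*P(A) + P(B|A')*P(A')
= 0.3560*0.3040 + 0.2990*0.6960
= 0.108224 + 0.208104 = 0.316328
P(A|B) = 0.108224/0.316328 = 0.3421

P(A|B) = 0.3421


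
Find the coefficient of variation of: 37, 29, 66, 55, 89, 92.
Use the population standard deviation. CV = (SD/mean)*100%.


Mean = 61.3333
SD = 23.8234
CV = (23.8234/61.3333)*100 = 38.8425%

CV = 38.8425%


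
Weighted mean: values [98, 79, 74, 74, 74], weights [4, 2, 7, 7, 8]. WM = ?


Numerator = 98*4 + 79*2 + 74*7 + 74*7 + 74*8 = 2178
Denominator = 4 + 2 + 7 + 7 + 8 = 28
WM = 2178/28 = 77.7857

WM = 77.7857


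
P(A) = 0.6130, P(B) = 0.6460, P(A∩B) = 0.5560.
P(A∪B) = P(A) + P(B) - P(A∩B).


P(A∪B) = 0.6130 + 0.6460 - 0.5560
= 1.2590 - 0.5560
= 0.7030

P(A∪B) = 0.7030


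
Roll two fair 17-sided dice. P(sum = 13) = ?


Total outcomes = 17×17 = 289
Favorable (sum = 13): 12
P = 12/289 = 0.0415

P = 0.0415


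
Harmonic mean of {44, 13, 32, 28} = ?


Sum of reciprocals = 1/44 + 1/13 + 1/32 + 1/28 = 0.166615
HM = 4/0.166615 = 24.0075

HM = 24.0075


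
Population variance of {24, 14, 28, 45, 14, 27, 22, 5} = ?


Mean = 22.3750
Squared deviations: 2.6406, 70.1406, 31.6406, 511.8906, 70.1406, 21.3906, 0.1406, 301.8906
Sum = 1009.8750
Variance = 1009.8750/8 = 126.2344

Variance = 126.2344


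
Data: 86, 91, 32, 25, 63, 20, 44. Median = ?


Sorted: 20, 25, 32, 44, 63, 86, 91
n = 7 (odd)
Middle value = 44

Median = 44


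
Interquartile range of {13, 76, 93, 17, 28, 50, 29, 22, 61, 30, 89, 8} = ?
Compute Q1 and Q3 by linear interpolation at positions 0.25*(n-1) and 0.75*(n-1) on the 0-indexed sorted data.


Sorted: 8, 13, 17, 22, 28, 29, 30, 50, 61, 76, 89, 93
Q1 (25th %ile) = 20.7500
Q3 (75th %ile) = 64.7500
IQR = 64.7500 - 20.7500 = 44.0000

IQR = 44.0000


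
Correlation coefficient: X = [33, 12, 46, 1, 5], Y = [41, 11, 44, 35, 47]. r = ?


Mean X = 19.4000, Mean Y = 35.6000
SD X = 17.281204, SD Y = 12.924396
Cov = 65.160000
r = 65.160000/(17.281204*12.924396) = 0.2917

r = 0.2917


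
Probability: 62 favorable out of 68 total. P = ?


P = 62/68 = 0.9118

P = 0.9118


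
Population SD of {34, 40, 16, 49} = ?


Mean = 34.7500
Variance = 145.6875
SD = sqrt(145.6875) = 12.0701

SD = 12.0701


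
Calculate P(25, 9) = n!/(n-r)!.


P(25,9) = 25!/16!
= 15511210043330985984000000/20922789888000
= 741354768000

P(25,9) = 741354768000


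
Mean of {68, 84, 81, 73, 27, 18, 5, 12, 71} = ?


Sum = 68 + 84 + 81 + 73 + 27 + 18 + 5 + 12 + 71 = 439
n = 9
Mean = 439/9 = 48.7778

Mean = 48.7778


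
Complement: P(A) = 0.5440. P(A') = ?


P(not A) = 1 - 0.5440 = 0.4560

P(not A) = 0.4560


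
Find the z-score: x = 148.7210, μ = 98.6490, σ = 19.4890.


z = (148.7210 - 98.6490)/19.4890
= 50.0720/19.4890
= 2.5692

z = 2.5692


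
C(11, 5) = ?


C(11,5) = 11!/(5! × 6!)
= 39916800/(120 × 720)
= 462

C(11,5) = 462


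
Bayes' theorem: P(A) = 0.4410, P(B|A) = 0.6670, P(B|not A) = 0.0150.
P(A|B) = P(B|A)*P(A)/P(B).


P(B) = P(B|A)*P(A) + P(B|A')*P(A')
= 0.6670*0.4410 + 0.0150*0.5590
= 0.294147 + 0.008385 = 0.302532
P(A|B) = 0.294147/0.302532 = 0.9723

P(A|B) = 0.9723


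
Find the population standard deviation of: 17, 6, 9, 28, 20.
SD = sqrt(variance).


Mean = 16.0000
Variance = 62.0000
SD = sqrt(62.0000) = 7.8740

SD = 7.8740


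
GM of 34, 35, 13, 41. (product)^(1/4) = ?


Product = 34 × 35 × 13 × 41 = 634270
GM = 634270^(1/4) = 28.2207

GM = 28.2207


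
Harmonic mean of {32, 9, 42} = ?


Sum of reciprocals = 1/32 + 1/9 + 1/42 = 0.166171
HM = 3/0.166171 = 18.0537

HM = 18.0537


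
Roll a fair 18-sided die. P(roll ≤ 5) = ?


Favorable outcomes (roll ≤ 5): 5
Total outcomes = 18
P = 5/18 = 0.2778

P = 0.2778


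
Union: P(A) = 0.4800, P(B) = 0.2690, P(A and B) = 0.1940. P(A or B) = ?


P(A∪B) = 0.4800 + 0.2690 - 0.1940
= 0.7490 - 0.1940
= 0.5550

P(A∪B) = 0.5550


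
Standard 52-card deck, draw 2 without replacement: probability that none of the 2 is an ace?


P(no aces) = (48/52) × (47/51)
= 0.8507

P = 0.8507


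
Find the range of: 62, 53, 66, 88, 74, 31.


Max = 88, Min = 31
Range = 88 - 31 = 57

Range = 57


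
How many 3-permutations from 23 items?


P(23,3) = 23!/20!
= 25852016738884976640000/2432902008176640000
= 10626

P(23,3) = 10626


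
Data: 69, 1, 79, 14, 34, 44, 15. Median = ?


Sorted: 1, 14, 15, 34, 44, 69, 79
n = 7 (odd)
Middle value = 34

Median = 34


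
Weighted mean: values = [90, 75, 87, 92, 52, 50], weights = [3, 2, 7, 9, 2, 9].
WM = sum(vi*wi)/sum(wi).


Numerator = 90*3 + 75*2 + 87*7 + 92*9 + 52*2 + 50*9 = 2411
Denominator = 3 + 2 + 7 + 9 + 2 + 9 = 32
WM = 2411/32 = 75.3438

WM = 75.3438


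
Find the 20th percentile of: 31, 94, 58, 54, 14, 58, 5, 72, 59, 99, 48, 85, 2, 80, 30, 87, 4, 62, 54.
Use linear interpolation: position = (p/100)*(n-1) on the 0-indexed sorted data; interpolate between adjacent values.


Sorted: 2, 4, 5, 14, 30, 31, 48, 54, 54, 58, 58, 59, 62, 72, 80, 85, 87, 94, 99
n = 19
Index = 20/100 * 18 = 3.6000
Lower = data[3] = 14, Upper = data[4] = 30
P20 = 14 + 0.6000*(16) = 23.6000

P20 = 23.6000


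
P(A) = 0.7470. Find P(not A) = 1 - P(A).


P(not A) = 1 - 0.7470 = 0.2530

P(not A) = 0.2530


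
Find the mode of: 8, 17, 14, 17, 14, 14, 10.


Frequencies: 8:1, 10:1, 14:3, 17:2
Max frequency = 3
Mode = 14

Mode = 14


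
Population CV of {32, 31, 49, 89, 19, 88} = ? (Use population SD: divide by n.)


Mean = 51.3333
SD = 27.6928
CV = (27.6928/51.3333)*100 = 53.9469%

CV = 53.9469%


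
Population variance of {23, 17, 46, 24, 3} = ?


Mean = 22.6000
Squared deviations: 0.1600, 31.3600, 547.5600, 1.9600, 384.1600
Sum = 965.2000
Variance = 965.2000/5 = 193.0400

Variance = 193.0400
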